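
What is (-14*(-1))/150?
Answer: 7/75 ≈ 0.093333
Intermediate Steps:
(-14*(-1))/150 = (1/150)*14 = 7/75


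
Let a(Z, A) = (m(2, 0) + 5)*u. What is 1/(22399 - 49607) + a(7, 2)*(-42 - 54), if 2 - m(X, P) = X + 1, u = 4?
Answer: -41791489/27208 ≈ -1536.0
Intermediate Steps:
m(X, P) = 1 - X (m(X, P) = 2 - (X + 1) = 2 - (1 + X) = 2 + (-1 - X) = 1 - X)
a(Z, A) = 16 (a(Z, A) = ((1 - 1*2) + 5)*4 = ((1 - 2) + 5)*4 = (-1 + 5)*4 = 4*4 = 16)
1/(22399 - 49607) + a(7, 2)*(-42 - 54) = 1/(22399 - 49607) + 16*(-42 - 54) = 1/(-27208) + 16*(-96) = -1/27208 - 1536 = -41791489/27208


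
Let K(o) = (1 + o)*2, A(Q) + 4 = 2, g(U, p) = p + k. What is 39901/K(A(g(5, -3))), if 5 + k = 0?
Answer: -39901/2 ≈ -19951.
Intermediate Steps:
k = -5 (k = -5 + 0 = -5)
g(U, p) = -5 + p (g(U, p) = p - 5 = -5 + p)
A(Q) = -2 (A(Q) = -4 + 2 = -2)
K(o) = 2 + 2*o
39901/K(A(g(5, -3))) = 39901/(2 + 2*(-2)) = 39901/(2 - 4) = 39901/(-2) = 39901*(-½) = -39901/2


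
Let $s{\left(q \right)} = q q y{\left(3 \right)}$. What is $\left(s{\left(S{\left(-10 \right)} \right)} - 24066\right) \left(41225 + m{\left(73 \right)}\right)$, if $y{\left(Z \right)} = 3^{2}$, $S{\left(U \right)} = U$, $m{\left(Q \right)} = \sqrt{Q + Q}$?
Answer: $-955018350 - 23166 \sqrt{146} \approx -9.553 \cdot 10^{8}$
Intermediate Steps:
$m{\left(Q \right)} = \sqrt{2} \sqrt{Q}$ ($m{\left(Q \right)} = \sqrt{2 Q} = \sqrt{2} \sqrt{Q}$)
$y{\left(Z \right)} = 9$
$s{\left(q \right)} = 9 q^{2}$ ($s{\left(q \right)} = q q 9 = q^{2} \cdot 9 = 9 q^{2}$)
$\left(s{\left(S{\left(-10 \right)} \right)} - 24066\right) \left(41225 + m{\left(73 \right)}\right) = \left(9 \left(-10\right)^{2} - 24066\right) \left(41225 + \sqrt{2} \sqrt{73}\right) = \left(9 \cdot 100 - 24066\right) \left(41225 + \sqrt{146}\right) = \left(900 - 24066\right) \left(41225 + \sqrt{146}\right) = - 23166 \left(41225 + \sqrt{146}\right) = -955018350 - 23166 \sqrt{146}$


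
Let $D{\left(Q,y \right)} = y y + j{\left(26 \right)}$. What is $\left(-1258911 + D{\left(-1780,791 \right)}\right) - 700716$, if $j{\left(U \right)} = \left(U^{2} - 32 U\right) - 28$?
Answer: $-1334130$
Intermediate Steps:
$j{\left(U \right)} = -28 + U^{2} - 32 U$
$D{\left(Q,y \right)} = -184 + y^{2}$ ($D{\left(Q,y \right)} = y y - \left(860 - 676\right) = y^{2} - 184 = -184 + y^{2}$)
$\left(-1258911 + D{\left(-1780,791 \right)}\right) - 700716 = \left(-1258911 - \left(184 - 791^{2}\right)\right) - 700716 = \left(-1258911 + \left(-184 + 625681\right)\right) - 700716 = \left(-1258911 + 625497\right) - 700716 = -633414 - 700716 = -1334130$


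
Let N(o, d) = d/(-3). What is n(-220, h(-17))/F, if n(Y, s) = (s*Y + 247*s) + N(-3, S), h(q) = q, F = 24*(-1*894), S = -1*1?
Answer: 86/4023 ≈ 0.021377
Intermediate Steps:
S = -1
N(o, d) = -d/3 (N(o, d) = d*(-1/3) = -d/3)
F = -21456 (F = 24*(-894) = -21456)
n(Y, s) = 1/3 + 247*s + Y*s (n(Y, s) = (s*Y + 247*s) - 1/3*(-1) = (Y*s + 247*s) + 1/3 = (247*s + Y*s) + 1/3 = 1/3 + 247*s + Y*s)
n(-220, h(-17))/F = (1/3 + 247*(-17) - 220*(-17))/(-21456) = (1/3 - 4199 + 3740)*(-1/21456) = -1376/3*(-1/21456) = 86/4023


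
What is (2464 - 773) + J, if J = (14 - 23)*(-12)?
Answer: 1799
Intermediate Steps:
J = 108 (J = -9*(-12) = 108)
(2464 - 773) + J = (2464 - 773) + 108 = 1691 + 108 = 1799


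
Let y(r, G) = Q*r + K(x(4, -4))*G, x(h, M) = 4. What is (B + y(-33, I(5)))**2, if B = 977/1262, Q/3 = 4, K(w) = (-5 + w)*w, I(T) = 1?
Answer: 253837615329/1592644 ≈ 1.5938e+5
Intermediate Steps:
K(w) = w*(-5 + w)
Q = 12 (Q = 3*4 = 12)
B = 977/1262 (B = 977*(1/1262) = 977/1262 ≈ 0.77417)
y(r, G) = -4*G + 12*r (y(r, G) = 12*r + (4*(-5 + 4))*G = 12*r + (4*(-1))*G = 12*r - 4*G = -4*G + 12*r)
(B + y(-33, I(5)))**2 = (977/1262 + (-4*1 + 12*(-33)))**2 = (977/1262 + (-4 - 396))**2 = (977/1262 - 400)**2 = (-503823/1262)**2 = 253837615329/1592644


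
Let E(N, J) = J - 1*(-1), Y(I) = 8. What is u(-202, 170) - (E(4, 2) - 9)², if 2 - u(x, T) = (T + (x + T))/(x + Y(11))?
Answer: -3229/97 ≈ -33.289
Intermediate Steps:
E(N, J) = 1 + J (E(N, J) = J + 1 = 1 + J)
u(x, T) = 2 - (x + 2*T)/(8 + x) (u(x, T) = 2 - (T + (x + T))/(x + 8) = 2 - (T + (T + x))/(8 + x) = 2 - (x + 2*T)/(8 + x))
u(-202, 170) - (E(4, 2) - 9)² = (16 - 202 - 2*170)/(8 - 202) - ((1 + 2) - 9)² = (16 - 202 - 340)/(-194) - (3 - 9)² = -1/194*(-526) - 1*(-6)² = 263/97 - 1*36 = 263/97 - 36 = -3229/97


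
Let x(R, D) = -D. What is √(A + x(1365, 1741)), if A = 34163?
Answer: √32422 ≈ 180.06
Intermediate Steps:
√(A + x(1365, 1741)) = √(34163 - 1*1741) = √(34163 - 1741) = √32422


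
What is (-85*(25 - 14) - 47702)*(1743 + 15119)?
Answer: -820117094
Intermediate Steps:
(-85*(25 - 14) - 47702)*(1743 + 15119) = (-85*11 - 47702)*16862 = (-935 - 47702)*16862 = -48637*16862 = -820117094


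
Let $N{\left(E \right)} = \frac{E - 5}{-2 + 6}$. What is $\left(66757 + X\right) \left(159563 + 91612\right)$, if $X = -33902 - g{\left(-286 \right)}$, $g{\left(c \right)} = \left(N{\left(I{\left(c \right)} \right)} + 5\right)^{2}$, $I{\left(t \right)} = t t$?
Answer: $- \frac{1680992214248175}{16} \approx -1.0506 \cdot 10^{14}$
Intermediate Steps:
$I{\left(t \right)} = t^{2}$
$N{\left(E \right)} = - \frac{5}{4} + \frac{E}{4}$ ($N{\left(E \right)} = \frac{-5 + E}{4} = \left(-5 + E\right) \frac{1}{4} = - \frac{5}{4} + \frac{E}{4}$)
$g{\left(c \right)} = \left(\frac{15}{4} + \frac{c^{2}}{4}\right)^{2}$ ($g{\left(c \right)} = \left(\left(- \frac{5}{4} + \frac{c^{2}}{4}\right) + 5\right)^{2} = \left(\frac{15}{4} + \frac{c^{2}}{4}\right)^{2}$)
$X = - \frac{6693582153}{16}$ ($X = -33902 - \frac{\left(15 + \left(-286\right)^{2}\right)^{2}}{16} = -33902 - \frac{\left(15 + 81796\right)^{2}}{16} = -33902 - \frac{81811^{2}}{16} = -33902 - \frac{1}{16} \cdot 6693039721 = -33902 - \frac{6693039721}{16} = - \frac{6693582153}{16} \approx -4.1835 \cdot 10^{8}$)
$\left(66757 + X\right) \left(159563 + 91612\right) = \left(66757 - \frac{6693582153}{16}\right) \left(159563 + 91612\right) = \left(- \frac{6692514041}{16}\right) 251175 = - \frac{1680992214248175}{16}$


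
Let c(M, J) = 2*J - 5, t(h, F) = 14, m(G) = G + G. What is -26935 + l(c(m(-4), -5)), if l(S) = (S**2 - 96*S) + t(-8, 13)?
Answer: -25256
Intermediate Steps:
m(G) = 2*G
c(M, J) = -5 + 2*J
l(S) = 14 + S**2 - 96*S (l(S) = (S**2 - 96*S) + 14 = 14 + S**2 - 96*S)
-26935 + l(c(m(-4), -5)) = -26935 + (14 + (-5 + 2*(-5))**2 - 96*(-5 + 2*(-5))) = -26935 + (14 + (-5 - 10)**2 - 96*(-5 - 10)) = -26935 + (14 + (-15)**2 - 96*(-15)) = -26935 + (14 + 225 + 1440) = -26935 + 1679 = -25256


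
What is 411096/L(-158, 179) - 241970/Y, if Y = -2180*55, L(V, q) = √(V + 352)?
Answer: 24197/11990 + 205548*√194/97 ≈ 29517.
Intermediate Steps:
L(V, q) = √(352 + V)
Y = -119900
411096/L(-158, 179) - 241970/Y = 411096/(√(352 - 158)) - 241970/(-119900) = 411096/(√194) - 241970*(-1/119900) = 411096*(√194/194) + 24197/11990 = 205548*√194/97 + 24197/11990 = 24197/11990 + 205548*√194/97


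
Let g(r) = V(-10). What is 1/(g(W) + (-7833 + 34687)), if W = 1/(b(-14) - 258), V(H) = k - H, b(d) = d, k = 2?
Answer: 1/26866 ≈ 3.7222e-5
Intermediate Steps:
V(H) = 2 - H
W = -1/272 (W = 1/(-14 - 258) = 1/(-272) = -1/272 ≈ -0.0036765)
g(r) = 12 (g(r) = 2 - 1*(-10) = 2 + 10 = 12)
1/(g(W) + (-7833 + 34687)) = 1/(12 + (-7833 + 34687)) = 1/(12 + 26854) = 1/26866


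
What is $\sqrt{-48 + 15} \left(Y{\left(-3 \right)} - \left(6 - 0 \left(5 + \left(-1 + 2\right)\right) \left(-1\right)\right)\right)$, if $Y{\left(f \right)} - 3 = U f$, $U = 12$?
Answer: $- 39 i \sqrt{33} \approx - 224.04 i$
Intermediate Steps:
$Y{\left(f \right)} = 3 + 12 f$
$\sqrt{-48 + 15} \left(Y{\left(-3 \right)} - \left(6 - 0 \left(5 + \left(-1 + 2\right)\right) \left(-1\right)\right)\right) = \sqrt{-48 + 15} \left(\left(3 + 12 \left(-3\right)\right) - \left(6 - 0 \left(5 + \left(-1 + 2\right)\right) \left(-1\right)\right)\right) = \sqrt{-33} \left(\left(3 - 36\right) - \left(6 - 0 \left(5 + 1\right) \left(-1\right)\right)\right) = i \sqrt{33} \left(-33 - \left(6 - 0 \cdot 6 \left(-1\right)\right)\right) = i \sqrt{33} \left(-33 + \left(-6 + 0 \left(-1\right)\right)\right) = i \sqrt{33} \left(-33 + \left(-6 + 0\right)\right) = i \sqrt{33} \left(-33 - 6\right) = i \sqrt{33} \left(-39\right) = - 39 i \sqrt{33}$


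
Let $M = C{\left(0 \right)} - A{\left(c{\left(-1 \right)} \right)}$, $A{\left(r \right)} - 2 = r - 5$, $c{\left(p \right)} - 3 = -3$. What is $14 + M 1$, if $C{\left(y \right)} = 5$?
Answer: $22$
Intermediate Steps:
$c{\left(p \right)} = 0$ ($c{\left(p \right)} = 3 - 3 = 0$)
$A{\left(r \right)} = -3 + r$ ($A{\left(r \right)} = 2 + \left(r - 5\right) = 2 + \left(-5 + r\right) = -3 + r$)
$M = 8$ ($M = 5 - \left(-3 + 0\right) = 5 - -3 = 5 + 3 = 8$)
$14 + M 1 = 14 + 8 \cdot 1 = 14 + 8 = 22$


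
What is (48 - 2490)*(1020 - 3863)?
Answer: 6942606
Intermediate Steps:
(48 - 2490)*(1020 - 3863) = -2442*(-2843) = 6942606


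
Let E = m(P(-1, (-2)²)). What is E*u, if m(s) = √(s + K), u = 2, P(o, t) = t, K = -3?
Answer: 2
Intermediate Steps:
m(s) = √(-3 + s) (m(s) = √(s - 3) = √(-3 + s))
E = 1 (E = √(-3 + (-2)²) = √(-3 + 4) = √1 = 1)
E*u = 1*2 = 2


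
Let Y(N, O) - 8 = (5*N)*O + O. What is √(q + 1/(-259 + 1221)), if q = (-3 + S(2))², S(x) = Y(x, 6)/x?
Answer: √1069814226/962 ≈ 34.000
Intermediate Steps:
Y(N, O) = 8 + O + 5*N*O (Y(N, O) = 8 + ((5*N)*O + O) = 8 + (5*N*O + O) = 8 + (O + 5*N*O) = 8 + O + 5*N*O)
S(x) = (14 + 30*x)/x (S(x) = (8 + 6 + 5*x*6)/x = (8 + 6 + 30*x)/x = (14 + 30*x)/x)
q = 1156 (q = (-3 + (30 + 14/2))² = (-3 + (30 + 14*(½)))² = (-3 + (30 + 7))² = (-3 + 37)² = 34² = 1156)
√(q + 1/(-259 + 1221)) = √(1156 + 1/(-259 + 1221)) = √(1156 + 1/962) = √(1112073/962) = √1069814226/962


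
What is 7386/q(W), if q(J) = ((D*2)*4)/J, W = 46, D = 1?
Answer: 84939/2 ≈ 42470.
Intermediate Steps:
q(J) = 8/J (q(J) = ((1*2)*4)/J = (2*4)/J = 8/J)
7386/q(W) = 7386/((8/46)) = 7386/((8*(1/46))) = 7386/(4/23) = 7386*(23/4) = 84939/2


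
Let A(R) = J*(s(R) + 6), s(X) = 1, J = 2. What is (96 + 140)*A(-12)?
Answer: 3304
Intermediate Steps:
A(R) = 14 (A(R) = 2*(1 + 6) = 2*7 = 14)
(96 + 140)*A(-12) = (96 + 140)*14 = 236*14 = 3304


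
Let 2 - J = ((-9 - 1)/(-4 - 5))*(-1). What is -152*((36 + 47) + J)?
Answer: -117800/9 ≈ -13089.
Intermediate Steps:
J = 28/9 (J = 2 - (-9 - 1)/(-4 - 5)*(-1) = 2 - (-10/(-9))*(-1) = 2 - (-10*(-⅑))*(-1) = 2 - 10*(-1)/9 = 2 - 1*(-10/9) = 2 + 10/9 = 28/9 ≈ 3.1111)
-152*((36 + 47) + J) = -152*((36 + 47) + 28/9) = -152*(83 + 28/9) = -152*775/9 = -117800/9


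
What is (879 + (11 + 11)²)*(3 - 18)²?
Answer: 306675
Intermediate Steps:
(879 + (11 + 11)²)*(3 - 18)² = (879 + 22²)*(-15)² = (879 + 484)*225 = 1363*225 = 306675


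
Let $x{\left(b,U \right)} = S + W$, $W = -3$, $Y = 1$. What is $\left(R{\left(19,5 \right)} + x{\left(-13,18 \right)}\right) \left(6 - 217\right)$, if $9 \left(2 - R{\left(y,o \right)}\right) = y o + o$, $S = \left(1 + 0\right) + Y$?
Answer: $\frac{19201}{9} \approx 2133.4$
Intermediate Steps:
$S = 2$ ($S = \left(1 + 0\right) + 1 = 1 + 1 = 2$)
$x{\left(b,U \right)} = -1$ ($x{\left(b,U \right)} = 2 - 3 = -1$)
$R{\left(y,o \right)} = 2 - \frac{o}{9} - \frac{o y}{9}$ ($R{\left(y,o \right)} = 2 - \frac{y o + o}{9} = 2 - \frac{o y + o}{9} = 2 - \frac{o + o y}{9} = 2 - \left(\frac{o}{9} + \frac{o y}{9}\right) = 2 - \frac{o}{9} - \frac{o y}{9}$)
$\left(R{\left(19,5 \right)} + x{\left(-13,18 \right)}\right) \left(6 - 217\right) = \left(\left(2 - \frac{5}{9} - \frac{5}{9} \cdot 19\right) - 1\right) \left(6 - 217\right) = \left(\left(2 - \frac{5}{9} - \frac{95}{9}\right) - 1\right) \left(-211\right) = \left(- \frac{82}{9} - 1\right) \left(-211\right) = \left(- \frac{91}{9}\right) \left(-211\right) = \frac{19201}{9}$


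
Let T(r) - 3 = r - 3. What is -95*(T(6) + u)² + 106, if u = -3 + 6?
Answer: -7589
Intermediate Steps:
u = 3
T(r) = r (T(r) = 3 + (r - 3) = 3 + (-3 + r) = r)
-95*(T(6) + u)² + 106 = -95*(6 + 3)² + 106 = -95*9² + 106 = -95*81 + 106 = -7695 + 106 = -7589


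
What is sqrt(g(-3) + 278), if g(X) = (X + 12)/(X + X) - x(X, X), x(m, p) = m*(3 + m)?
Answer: sqrt(1106)/2 ≈ 16.628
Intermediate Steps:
g(X) = (12 + X)/(2*X) - X*(3 + X) (g(X) = (X + 12)/(X + X) - X*(3 + X) = (12 + X)/((2*X)) - X*(3 + X) = (12 + X)*(1/(2*X)) - X*(3 + X) = (12 + X)/(2*X) - X*(3 + X))
sqrt(g(-3) + 278) = sqrt((1/2 - 1*(-3)**2 - 3*(-3) + 6/(-3)) + 278) = sqrt((1/2 - 1*9 + 9 + 6*(-1/3)) + 278) = sqrt((1/2 - 9 + 9 - 2) + 278) = sqrt(-3/2 + 278) = sqrt(553/2) = sqrt(1106)/2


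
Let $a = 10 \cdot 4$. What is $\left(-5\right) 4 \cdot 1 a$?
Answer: $-800$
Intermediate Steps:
$a = 40$
$\left(-5\right) 4 \cdot 1 a = \left(-5\right) 4 \cdot 1 \cdot 40 = \left(-20\right) 1 \cdot 40 = \left(-20\right) 40 = -800$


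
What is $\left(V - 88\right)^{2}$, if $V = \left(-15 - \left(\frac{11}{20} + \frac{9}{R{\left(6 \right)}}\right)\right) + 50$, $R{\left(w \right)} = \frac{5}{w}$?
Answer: $\frac{1656369}{400} \approx 4140.9$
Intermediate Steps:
$V = \frac{473}{20}$ ($V = \left(-15 - \left(\frac{11}{20} + \frac{54}{5}\right)\right) + 50 = \left(-15 - \left(\frac{11}{20} + \frac{9}{5 \cdot \frac{1}{6}}\right)\right) + 50 = \left(-15 - \left(\frac{11}{20} + \frac{9}{\frac{5}{6}}\right)\right) + 50 = \left(-15 - \frac{227}{20}\right) + 50 = - \frac{527}{20} + 50 = \frac{473}{20} \approx 23.65$)
$\left(V - 88\right)^{2} = \left(\frac{473}{20} - 88\right)^{2} = \left(- \frac{1287}{20}\right)^{2} = \frac{1656369}{400}$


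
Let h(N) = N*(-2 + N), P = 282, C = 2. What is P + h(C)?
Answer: 282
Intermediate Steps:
P + h(C) = 282 + 2*(-2 + 2) = 282 + 2*0 = 282 + 0 = 282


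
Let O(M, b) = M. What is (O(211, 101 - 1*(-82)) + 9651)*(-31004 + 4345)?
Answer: -262911058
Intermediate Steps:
(O(211, 101 - 1*(-82)) + 9651)*(-31004 + 4345) = (211 + 9651)*(-31004 + 4345) = 9862*(-26659) = -262911058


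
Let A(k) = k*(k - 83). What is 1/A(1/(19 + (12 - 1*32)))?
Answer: 1/84 ≈ 0.011905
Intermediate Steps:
A(k) = k*(-83 + k)
1/A(1/(19 + (12 - 1*32))) = 1/((-83 + 1/(19 + (12 - 1*32)))/(19 + (12 - 1*32))) = 1/((-83 + 1/(19 + (12 - 32)))/(19 + (12 - 32))) = 1/((-83 + 1/(19 - 20))/(19 - 20)) = 1/((-83 + 1/(-1))/(-1)) = 1/(-(-83 - 1)) = 1/(-1*(-84)) = 1/84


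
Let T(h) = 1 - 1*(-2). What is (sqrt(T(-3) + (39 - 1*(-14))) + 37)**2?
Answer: 1425 + 148*sqrt(14) ≈ 1978.8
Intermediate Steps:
T(h) = 3 (T(h) = 1 + 2 = 3)
(sqrt(T(-3) + (39 - 1*(-14))) + 37)**2 = (sqrt(3 + (39 - 1*(-14))) + 37)**2 = (sqrt(3 + (39 + 14)) + 37)**2 = (sqrt(3 + 53) + 37)**2 = (sqrt(56) + 37)**2 = (2*sqrt(14) + 37)**2 = (37 + 2*sqrt(14))**2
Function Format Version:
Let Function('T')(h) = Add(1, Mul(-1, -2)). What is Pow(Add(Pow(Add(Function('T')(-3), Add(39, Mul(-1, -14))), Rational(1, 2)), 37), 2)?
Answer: Add(1425, Mul(148, Pow(14, Rational(1, 2)))) ≈ 1978.8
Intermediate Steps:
Function('T')(h) = 3 (Function('T')(h) = Add(1, 2) = 3)
Pow(Add(Pow(Add(Function('T')(-3), Add(39, Mul(-1, -14))), Rational(1, 2)), 37), 2) = Pow(Add(Pow(Add(3, Add(39, Mul(-1, -14))), Rational(1, 2)), 37), 2) = Pow(Add(Pow(Add(3, Add(39, 14)), Rational(1, 2)), 37), 2) = Pow(Add(Pow(Add(3, 53), Rational(1, 2)), 37), 2) = Pow(Add(Pow(56, Rational(1, 2)), 37), 2) = Pow(Add(Mul(2, Pow(14, Rational(1, 2))), 37), 2) = Pow(Add(37, Mul(2, Pow(14, Rational(1, 2)))), 2)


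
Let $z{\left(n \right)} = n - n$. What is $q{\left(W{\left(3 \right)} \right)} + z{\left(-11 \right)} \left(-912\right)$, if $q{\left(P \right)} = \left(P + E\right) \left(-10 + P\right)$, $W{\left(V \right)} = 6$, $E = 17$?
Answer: $-92$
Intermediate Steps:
$z{\left(n \right)} = 0$
$q{\left(P \right)} = \left(-10 + P\right) \left(17 + P\right)$ ($q{\left(P \right)} = \left(P + 17\right) \left(-10 + P\right) = \left(17 + P\right) \left(-10 + P\right) = \left(-10 + P\right) \left(17 + P\right)$)
$q{\left(W{\left(3 \right)} \right)} + z{\left(-11 \right)} \left(-912\right) = \left(-170 + 6^{2} + 7 \cdot 6\right) + 0 \left(-912\right) = \left(-170 + 36 + 42\right) + 0 = -92 + 0 = -92$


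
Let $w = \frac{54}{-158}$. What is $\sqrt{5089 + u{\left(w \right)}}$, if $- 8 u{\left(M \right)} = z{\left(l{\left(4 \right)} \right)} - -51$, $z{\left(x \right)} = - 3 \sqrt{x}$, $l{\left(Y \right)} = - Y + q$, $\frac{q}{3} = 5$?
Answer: $\frac{\sqrt{81322 + 6 \sqrt{11}}}{4} \approx 71.301$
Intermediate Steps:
$q = 15$ ($q = 3 \cdot 5 = 15$)
$l{\left(Y \right)} = 15 - Y$ ($l{\left(Y \right)} = - Y + 15 = 15 - Y$)
$w = - \frac{27}{79}$ ($w = 54 \left(- \frac{1}{158}\right) = - \frac{27}{79} \approx -0.34177$)
$u{\left(M \right)} = - \frac{51}{8} + \frac{3 \sqrt{11}}{8}$ ($u{\left(M \right)} = - \frac{- 3 \sqrt{15 - 4} - -51}{8} = - \frac{- 3 \sqrt{15 - 4} + 51}{8} = - \frac{- 3 \sqrt{11} + 51}{8} = - \frac{51 - 3 \sqrt{11}}{8} = - \frac{51}{8} + \frac{3 \sqrt{11}}{8}$)
$\sqrt{5089 + u{\left(w \right)}} = \sqrt{5089 - \left(\frac{51}{8} - \frac{3 \sqrt{11}}{8}\right)} = \sqrt{\frac{40661}{8} + \frac{3 \sqrt{11}}{8}}$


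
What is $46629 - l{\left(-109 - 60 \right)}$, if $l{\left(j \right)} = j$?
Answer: $46798$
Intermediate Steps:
$46629 - l{\left(-109 - 60 \right)} = 46629 - \left(-109 - 60\right) = 46629 - -169 = 46629 + 169 = 46798$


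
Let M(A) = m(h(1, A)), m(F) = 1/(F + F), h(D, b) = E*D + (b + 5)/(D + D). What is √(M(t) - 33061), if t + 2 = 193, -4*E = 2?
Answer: I*√1257144330/195 ≈ 181.83*I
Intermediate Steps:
E = -½ (E = -¼*2 = -½ ≈ -0.50000)
h(D, b) = -D/2 + (5 + b)/(2*D) (h(D, b) = -D/2 + (b + 5)/(D + D) = -D/2 + (5 + b)/((2*D)) = -D/2 + (5 + b)*(1/(2*D)) = -D/2 + (5 + b)/(2*D))
t = 191 (t = -2 + 193 = 191)
m(F) = 1/(2*F)
M(A) = 1/(2*(2 + A/2)) (M(A) = 1/(2*(((½)*(5 + A - 1*1²)/1))) = 1/(2*(((½)*1*(5 + A - 1*1)))) = 1/(2*(((½)*1*(5 + A - 1)))) = 1/(2*(((½)*1*(4 + A)))) = 1/(2*(2 + A/2)))
√(M(t) - 33061) = √(1/(4 + 191) - 33061) = √(1/195 - 33061) = √(-6446894/195) = I*√1257144330/195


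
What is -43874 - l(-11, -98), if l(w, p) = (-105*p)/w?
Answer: -472324/11 ≈ -42939.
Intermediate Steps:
l(w, p) = -105*p/w
-43874 - l(-11, -98) = -43874 - (-105)*(-98)/(-11) = -43874 - (-105)*(-98)*(-1)/11 = -43874 - 1*(-10290/11) = -43874 + 10290/11 = -472324/11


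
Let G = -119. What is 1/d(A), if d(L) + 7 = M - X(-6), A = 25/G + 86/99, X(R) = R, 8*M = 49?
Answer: 8/41 ≈ 0.19512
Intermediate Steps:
M = 49/8 (M = (1/8)*49 = 49/8 ≈ 6.1250)
A = 7759/11781 (A = 25/(-119) + 86/99 = 25*(-1/119) + 86*(1/99) = -25/119 + 86/99 = 7759/11781 ≈ 0.65860)
d(L) = 41/8 (d(L) = -7 + (49/8 - 1*(-6)) = -7 + (49/8 + 6) = -7 + 97/8 = 41/8)
1/d(A) = 1/(41/8) = 8/41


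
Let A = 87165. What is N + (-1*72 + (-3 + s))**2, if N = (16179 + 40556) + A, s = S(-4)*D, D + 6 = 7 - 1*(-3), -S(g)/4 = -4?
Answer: 144021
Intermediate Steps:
S(g) = 16 (S(g) = -4*(-4) = 16)
D = 4 (D = -6 + (7 - 1*(-3)) = -6 + (7 + 3) = -6 + 10 = 4)
s = 64 (s = 16*4 = 64)
N = 143900 (N = (16179 + 40556) + 87165 = 56735 + 87165 = 143900)
N + (-1*72 + (-3 + s))**2 = 143900 + (-1*72 + (-3 + 64))**2 = 143900 + (-72 + 61)**2 = 143900 + (-11)**2 = 143900 + 121 = 144021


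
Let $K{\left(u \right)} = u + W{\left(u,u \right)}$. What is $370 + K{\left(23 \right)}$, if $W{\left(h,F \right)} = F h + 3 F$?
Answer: $991$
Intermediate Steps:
$W{\left(h,F \right)} = 3 F + F h$
$K{\left(u \right)} = u + u \left(3 + u\right)$
$370 + K{\left(23 \right)} = 370 + 23 \left(4 + 23\right) = 370 + 23 \cdot 27 = 370 + 621 = 991$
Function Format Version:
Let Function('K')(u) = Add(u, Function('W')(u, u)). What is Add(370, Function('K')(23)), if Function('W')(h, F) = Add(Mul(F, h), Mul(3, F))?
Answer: 991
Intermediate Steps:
Function('W')(h, F) = Add(Mul(3, F), Mul(F, h))
Function('K')(u) = Add(u, Mul(u, Add(3, u)))
Add(370, Function('K')(23)) = Add(370, Mul(23, Add(4, 23))) = Add(370, Mul(23, 27)) = Add(370, 621) = 991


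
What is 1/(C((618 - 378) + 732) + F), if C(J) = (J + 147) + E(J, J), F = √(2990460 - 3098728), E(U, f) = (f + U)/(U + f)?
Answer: 280/340667 - I*√27067/681334 ≈ 0.00082192 - 0.00024147*I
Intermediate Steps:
E(U, f) = 1 (E(U, f) = (U + f)/(U + f) = 1)
F = 2*I*√27067 (F = √(-108268) = 2*I*√27067 ≈ 329.04*I)
C(J) = 148 + J (C(J) = (J + 147) + 1 = (147 + J) + 1 = 148 + J)
1/(C((618 - 378) + 732) + F) = 1/((148 + ((618 - 378) + 732)) + 2*I*√27067) = 1/((148 + (240 + 732)) + 2*I*√27067) = 1/((148 + 972) + 2*I*√27067) = 1/(1120 + 2*I*√27067)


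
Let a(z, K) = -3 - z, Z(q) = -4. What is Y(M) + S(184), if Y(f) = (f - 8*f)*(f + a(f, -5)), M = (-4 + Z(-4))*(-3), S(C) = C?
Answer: 688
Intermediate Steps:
M = 24 (M = (-4 - 4)*(-3) = -8*(-3) = 24)
Y(f) = 21*f (Y(f) = (f - 8*f)*(f + (-3 - f)) = -7*f*(-3) = 21*f)
Y(M) + S(184) = 21*24 + 184 = 504 + 184 = 688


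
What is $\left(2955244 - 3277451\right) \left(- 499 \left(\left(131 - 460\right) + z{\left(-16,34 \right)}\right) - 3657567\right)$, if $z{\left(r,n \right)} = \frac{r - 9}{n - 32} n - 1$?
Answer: $1057103814154$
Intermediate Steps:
$z{\left(r,n \right)} = -1 + \frac{n \left(-9 + r\right)}{-32 + n}$ ($z{\left(r,n \right)} = \frac{-9 + r}{-32 + n} n - 1 = \frac{n \left(-9 + r\right)}{-32 + n} - 1 = -1 + \frac{n \left(-9 + r\right)}{-32 + n}$)
$\left(2955244 - 3277451\right) \left(- 499 \left(\left(131 - 460\right) + z{\left(-16,34 \right)}\right) - 3657567\right) = \left(2955244 - 3277451\right) \left(- 499 \left(\left(131 - 460\right) + \frac{32 - 340 + 34 \left(-16\right)}{-32 + 34}\right) - 3657567\right) = - 322207 \left(- 499 \left(\left(131 - 460\right) + \frac{32 - 340 - 544}{2}\right) - 3657567\right) = - 322207 \left(- 499 \left(-329 + \frac{1}{2} \left(-852\right)\right) - 3657567\right) = - 322207 \left(- 499 \left(-329 - 426\right) - 3657567\right) = - 322207 \left(\left(-499\right) \left(-755\right) - 3657567\right) = - 322207 \left(376745 - 3657567\right) = \left(-322207\right) \left(-3280822\right) = 1057103814154$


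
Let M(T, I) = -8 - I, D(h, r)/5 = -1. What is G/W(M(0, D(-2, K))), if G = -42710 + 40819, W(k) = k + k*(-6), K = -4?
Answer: -1891/15 ≈ -126.07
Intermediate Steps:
D(h, r) = -5 (D(h, r) = 5*(-1) = -5)
W(k) = -5*k (W(k) = k - 6*k = -5*k)
G = -1891
G/W(M(0, D(-2, K))) = -1891*(-1/(5*(-8 - 1*(-5)))) = -1891*(-1/(5*(-8 + 5))) = -1891/((-5*(-3))) = -1891/15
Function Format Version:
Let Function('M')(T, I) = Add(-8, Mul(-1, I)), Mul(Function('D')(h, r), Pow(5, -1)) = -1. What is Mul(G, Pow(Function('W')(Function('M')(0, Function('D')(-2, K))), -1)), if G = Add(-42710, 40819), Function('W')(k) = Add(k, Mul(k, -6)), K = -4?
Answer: Rational(-1891, 15) ≈ -126.07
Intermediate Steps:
Function('D')(h, r) = -5 (Function('D')(h, r) = Mul(5, -1) = -5)
Function('W')(k) = Mul(-5, k) (Function('W')(k) = Add(k, Mul(-6, k)) = Mul(-5, k))
G = -1891
Mul(G, Pow(Function('W')(Function('M')(0, Function('D')(-2, K))), -1)) = Mul(-1891, Pow(Mul(-5, Add(-8, Mul(-1, -5))), -1)) = Mul(-1891, Pow(Mul(-5, Add(-8, 5)), -1)) = Mul(-1891, Pow(Mul(-5, -3), -1)) = Mul(-1891, Pow(15, -1)) = Mul(-1891, Rational(1, 15)) = Rational(-1891, 15)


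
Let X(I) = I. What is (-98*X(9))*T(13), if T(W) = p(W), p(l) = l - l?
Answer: 0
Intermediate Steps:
p(l) = 0
T(W) = 0
(-98*X(9))*T(13) = -98*9*0 = -882*0 = 0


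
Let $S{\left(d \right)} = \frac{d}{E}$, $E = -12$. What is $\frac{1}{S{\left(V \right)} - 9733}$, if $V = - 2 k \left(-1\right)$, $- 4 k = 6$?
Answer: $- \frac{4}{38931} \approx -0.00010275$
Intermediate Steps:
$k = - \frac{3}{2}$ ($k = \left(- \frac{1}{4}\right) 6 = - \frac{3}{2} \approx -1.5$)
$V = -3$ ($V = \left(-2\right) \left(- \frac{3}{2}\right) \left(-1\right) = 3 \left(-1\right) = -3$)
$S{\left(d \right)} = - \frac{d}{12}$ ($S{\left(d \right)} = \frac{d}{-12} = d \left(- \frac{1}{12}\right) = - \frac{d}{12}$)
$\frac{1}{S{\left(V \right)} - 9733} = \frac{1}{\left(- \frac{1}{12}\right) \left(-3\right) - 9733} = \frac{1}{\frac{1}{4} - 9733} = \frac{1}{- \frac{38931}{4}} = - \frac{4}{38931}$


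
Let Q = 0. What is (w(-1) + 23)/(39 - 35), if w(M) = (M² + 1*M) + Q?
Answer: 23/4 ≈ 5.7500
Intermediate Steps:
w(M) = M + M² (w(M) = (M² + 1*M) + 0 = (M² + M) + 0 = (M + M²) + 0 = M + M²)
(w(-1) + 23)/(39 - 35) = (-(1 - 1) + 23)/(39 - 35) = (-1*0 + 23)/4 = (0 + 23)*(¼) = 23*(¼) = 23/4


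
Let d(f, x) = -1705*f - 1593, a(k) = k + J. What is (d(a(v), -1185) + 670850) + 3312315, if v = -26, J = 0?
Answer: 4025902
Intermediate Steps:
a(k) = k (a(k) = k + 0 = k)
d(f, x) = -1593 - 1705*f
(d(a(v), -1185) + 670850) + 3312315 = ((-1593 - 1705*(-26)) + 670850) + 3312315 = ((-1593 + 44330) + 670850) + 3312315 = (42737 + 670850) + 3312315 = 713587 + 3312315 = 4025902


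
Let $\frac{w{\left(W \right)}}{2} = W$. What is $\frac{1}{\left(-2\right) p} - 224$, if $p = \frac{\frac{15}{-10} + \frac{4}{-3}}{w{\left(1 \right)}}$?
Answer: $- \frac{3802}{17} \approx -223.65$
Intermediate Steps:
$w{\left(W \right)} = 2 W$
$p = - \frac{17}{12}$ ($p = \frac{\frac{15}{-10} + \frac{4}{-3}}{2 \cdot 1} = \frac{15 \left(- \frac{1}{10}\right) + 4 \left(- \frac{1}{3}\right)}{2} = \left(- \frac{3}{2} - \frac{4}{3}\right) \frac{1}{2} = \left(- \frac{17}{6}\right) \frac{1}{2} = - \frac{17}{12} \approx -1.4167$)
$\frac{1}{\left(-2\right) p} - 224 = \frac{1}{\left(-2\right) \left(- \frac{17}{12}\right)} - 224 = \frac{1}{\frac{17}{6}} - 224 = \frac{6}{17} - 224 = - \frac{3802}{17}$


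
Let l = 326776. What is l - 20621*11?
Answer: 99945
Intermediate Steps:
l - 20621*11 = 326776 - 20621*11 = 326776 - 226831 = 99945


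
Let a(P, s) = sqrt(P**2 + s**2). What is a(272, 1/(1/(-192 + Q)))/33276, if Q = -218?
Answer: sqrt(60521)/16638 ≈ 0.014786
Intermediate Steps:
a(272, 1/(1/(-192 + Q)))/33276 = sqrt(272**2 + (1/(1/(-192 - 218)))**2)/33276 = sqrt(73984 + (1/(1/(-410)))**2)*(1/33276) = sqrt(73984 + (1/(-1/410))**2)*(1/33276) = sqrt(73984 + (-410)**2)*(1/33276) = sqrt(73984 + 168100)*(1/33276) = sqrt(242084)*(1/33276) = (2*sqrt(60521))*(1/33276) = sqrt(60521)/16638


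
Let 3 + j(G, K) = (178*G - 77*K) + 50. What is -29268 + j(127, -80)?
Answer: -455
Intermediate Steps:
j(G, K) = 47 - 77*K + 178*G (j(G, K) = -3 + ((178*G - 77*K) + 50) = -3 + ((-77*K + 178*G) + 50) = -3 + (50 - 77*K + 178*G) = 47 - 77*K + 178*G)
-29268 + j(127, -80) = -29268 + (47 - 77*(-80) + 178*127) = -29268 + (47 + 6160 + 22606) = -29268 + 28813 = -455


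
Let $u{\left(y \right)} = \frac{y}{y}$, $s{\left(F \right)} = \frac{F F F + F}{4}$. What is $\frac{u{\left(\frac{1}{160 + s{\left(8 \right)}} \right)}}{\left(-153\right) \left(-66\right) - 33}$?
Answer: $\frac{1}{10065} \approx 9.9354 \cdot 10^{-5}$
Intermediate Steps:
$s{\left(F \right)} = \frac{F}{4} + \frac{F^{3}}{4}$ ($s{\left(F \right)} = \left(F F^{2} + F\right) \frac{1}{4} = \left(F^{3} + F\right) \frac{1}{4} = \left(F + F^{3}\right) \frac{1}{4} = \frac{F}{4} + \frac{F^{3}}{4}$)
$u{\left(y \right)} = 1$
$\frac{u{\left(\frac{1}{160 + s{\left(8 \right)}} \right)}}{\left(-153\right) \left(-66\right) - 33} = 1 \frac{1}{\left(-153\right) \left(-66\right) - 33} = 1 \frac{1}{10098 - 33} = 1 \cdot \frac{1}{10065} = \frac{1}{10065}$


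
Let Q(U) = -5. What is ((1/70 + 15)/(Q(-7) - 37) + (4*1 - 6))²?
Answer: 48038761/8643600 ≈ 5.5577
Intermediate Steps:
((1/70 + 15)/(Q(-7) - 37) + (4*1 - 6))² = ((1/70 + 15)/(-5 - 37) + (4*1 - 6))² = ((1/70 + 15)/(-42) + (4 - 6))² = ((1051/70)*(-1/42) - 2)² = (-1051/2940 - 2)² = (-6931/2940)² = 48038761/8643600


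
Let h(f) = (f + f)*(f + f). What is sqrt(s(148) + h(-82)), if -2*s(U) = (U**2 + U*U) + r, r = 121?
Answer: sqrt(19726)/2 ≈ 70.225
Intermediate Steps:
h(f) = 4*f**2 (h(f) = (2*f)*(2*f) = 4*f**2)
s(U) = -121/2 - U**2 (s(U) = -((U**2 + U*U) + 121)/2 = -((U**2 + U**2) + 121)/2 = -(2*U**2 + 121)/2 = -(121 + 2*U**2)/2 = -121/2 - U**2)
sqrt(s(148) + h(-82)) = sqrt((-121/2 - 1*148**2) + 4*(-82)**2) = sqrt((-121/2 - 1*21904) + 4*6724) = sqrt((-121/2 - 21904) + 26896) = sqrt(-43929/2 + 26896) = sqrt(9863/2) = sqrt(19726)/2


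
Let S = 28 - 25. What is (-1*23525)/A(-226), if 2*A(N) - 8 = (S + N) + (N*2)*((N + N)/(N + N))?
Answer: 47050/667 ≈ 70.540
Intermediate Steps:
S = 3
A(N) = 11/2 + 3*N/2 (A(N) = 4 + ((3 + N) + (N*2)*((N + N)/(N + N)))/2 = 4 + ((3 + N) + (2*N)*((2*N)/((2*N))))/2 = 4 + ((3 + N) + (2*N)*((2*N)*(1/(2*N))))/2 = 4 + ((3 + N) + (2*N)*1)/2 = 4 + ((3 + N) + 2*N)/2 = 4 + (3 + 3*N)/2 = 4 + (3/2 + 3*N/2) = 11/2 + 3*N/2)
(-1*23525)/A(-226) = (-1*23525)/(11/2 + (3/2)*(-226)) = -23525/(11/2 - 339) = -23525/(-667/2) = -23525*(-2/667) = 47050/667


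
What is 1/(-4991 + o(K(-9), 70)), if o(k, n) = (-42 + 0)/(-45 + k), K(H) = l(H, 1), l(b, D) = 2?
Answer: -43/214571 ≈ -0.00020040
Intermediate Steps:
K(H) = 2
o(k, n) = -42/(-45 + k)
1/(-4991 + o(K(-9), 70)) = 1/(-4991 - 42/(-45 + 2)) = 1/(-4991 - 42/(-43)) = 1/(-4991 - 42*(-1/43)) = 1/(-4991 + 42/43) = 1/(-214571/43) = -43/214571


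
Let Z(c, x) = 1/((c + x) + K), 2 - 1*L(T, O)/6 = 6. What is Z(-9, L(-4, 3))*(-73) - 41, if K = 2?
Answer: -1198/31 ≈ -38.645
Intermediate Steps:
L(T, O) = -24 (L(T, O) = 12 - 6*6 = 12 - 36 = -24)
Z(c, x) = 1/(2 + c + x) (Z(c, x) = 1/((c + x) + 2) = 1/(2 + c + x))
Z(-9, L(-4, 3))*(-73) - 41 = -73/(2 - 9 - 24) - 41 = -73/(-31) - 41 = -1/31*(-73) - 41 = 73/31 - 41 = -1198/31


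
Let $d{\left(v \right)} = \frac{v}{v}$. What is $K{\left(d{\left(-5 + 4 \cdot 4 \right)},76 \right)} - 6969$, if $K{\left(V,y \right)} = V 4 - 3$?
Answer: $-6968$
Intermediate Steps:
$d{\left(v \right)} = 1$
$K{\left(V,y \right)} = -3 + 4 V$ ($K{\left(V,y \right)} = 4 V - 3 = -3 + 4 V$)
$K{\left(d{\left(-5 + 4 \cdot 4 \right)},76 \right)} - 6969 = \left(-3 + 4 \cdot 1\right) - 6969 = \left(-3 + 4\right) - 6969 = 1 - 6969 = -6968$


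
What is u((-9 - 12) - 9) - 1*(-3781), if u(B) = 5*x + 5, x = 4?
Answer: 3806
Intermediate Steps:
u(B) = 25 (u(B) = 5*4 + 5 = 20 + 5 = 25)
u((-9 - 12) - 9) - 1*(-3781) = 25 - 1*(-3781) = 25 + 3781 = 3806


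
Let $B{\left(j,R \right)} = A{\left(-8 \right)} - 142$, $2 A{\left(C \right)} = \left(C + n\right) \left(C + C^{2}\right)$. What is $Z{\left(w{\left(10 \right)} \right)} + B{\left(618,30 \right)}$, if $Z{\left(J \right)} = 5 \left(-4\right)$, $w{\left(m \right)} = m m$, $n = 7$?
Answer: $-190$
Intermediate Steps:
$w{\left(m \right)} = m^{2}$
$Z{\left(J \right)} = -20$
$A{\left(C \right)} = \frac{\left(7 + C\right) \left(C + C^{2}\right)}{2}$ ($A{\left(C \right)} = \frac{\left(C + 7\right) \left(C + C^{2}\right)}{2} = \frac{\left(7 + C\right) \left(C + C^{2}\right)}{2}$)
$B{\left(j,R \right)} = -170$ ($B{\left(j,R \right)} = \frac{1}{2} \left(-8\right) \left(7 + \left(-8\right)^{2} + 8 \left(-8\right)\right) - 142 = \frac{1}{2} \left(-8\right) \left(7 + 64 - 64\right) - 142 = \frac{1}{2} \left(-8\right) 7 - 142 = -28 - 142 = -170$)
$Z{\left(w{\left(10 \right)} \right)} + B{\left(618,30 \right)} = -20 - 170 = -190$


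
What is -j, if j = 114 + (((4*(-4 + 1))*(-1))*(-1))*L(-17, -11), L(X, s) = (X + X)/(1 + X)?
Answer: -177/2 ≈ -88.500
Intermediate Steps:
L(X, s) = 2*X/(1 + X) (L(X, s) = (2*X)/(1 + X) = 2*X/(1 + X))
j = 177/2 (j = 114 + (((4*(-4 + 1))*(-1))*(-1))*(2*(-17)/(1 - 17)) = 114 + (((4*(-3))*(-1))*(-1))*(2*(-17)/(-16)) = 114 + (-12*(-1)*(-1))*(2*(-17)*(-1/16)) = 114 + (12*(-1))*(17/8) = 114 - 12*17/8 = 114 - 51/2 = 177/2 ≈ 88.500)
-j = -1*177/2 = -177/2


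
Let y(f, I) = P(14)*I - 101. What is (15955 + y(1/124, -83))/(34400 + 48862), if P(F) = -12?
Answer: 8425/41631 ≈ 0.20237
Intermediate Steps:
y(f, I) = -101 - 12*I (y(f, I) = -12*I - 101 = -101 - 12*I)
(15955 + y(1/124, -83))/(34400 + 48862) = (15955 + (-101 - 12*(-83)))/(34400 + 48862) = (15955 + (-101 + 996))/83262 = (15955 + 895)*(1/83262) = 16850*(1/83262) = 8425/41631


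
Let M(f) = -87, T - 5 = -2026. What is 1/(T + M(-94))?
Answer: -1/2108 ≈ -0.00047438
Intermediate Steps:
T = -2021 (T = 5 - 2026 = -2021)
1/(T + M(-94)) = 1/(-2021 - 87) = 1/(-2108) = -1/2108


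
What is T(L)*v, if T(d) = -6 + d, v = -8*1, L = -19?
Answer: 200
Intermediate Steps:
v = -8
T(L)*v = (-6 - 19)*(-8) = -25*(-8) = 200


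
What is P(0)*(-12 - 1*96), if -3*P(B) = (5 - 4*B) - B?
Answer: 180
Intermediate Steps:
P(B) = -5/3 + 5*B/3 (P(B) = -((5 - 4*B) - B)/3 = -(5 - 5*B)/3 = -5/3 + 5*B/3)
P(0)*(-12 - 1*96) = (-5/3 + (5/3)*0)*(-12 - 1*96) = (-5/3 + 0)*(-12 - 96) = -5/3*(-108) = 180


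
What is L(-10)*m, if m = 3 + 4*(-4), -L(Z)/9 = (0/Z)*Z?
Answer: 0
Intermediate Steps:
L(Z) = 0 (L(Z) = -9*0/Z*Z = -0*Z = -9*0 = 0)
m = -13 (m = 3 - 16 = -13)
L(-10)*m = 0*(-13) = 0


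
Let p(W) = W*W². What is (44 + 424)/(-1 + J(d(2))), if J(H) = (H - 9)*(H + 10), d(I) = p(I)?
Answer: -468/19 ≈ -24.632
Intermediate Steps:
p(W) = W³
d(I) = I³
J(H) = (-9 + H)*(10 + H)
(44 + 424)/(-1 + J(d(2))) = (44 + 424)/(-1 + (-90 + 2³ + (2³)²)) = 468/(-1 + (-90 + 8 + 8²)) = 468/(-1 + (-90 + 8 + 64)) = 468/(-1 - 18) = 468/(-19) = 468*(-1/19) = -468/19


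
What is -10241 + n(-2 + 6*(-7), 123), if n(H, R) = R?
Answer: -10118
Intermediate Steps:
-10241 + n(-2 + 6*(-7), 123) = -10241 + 123 = -10118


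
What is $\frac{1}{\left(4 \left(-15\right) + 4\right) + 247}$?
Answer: $\frac{1}{191} \approx 0.0052356$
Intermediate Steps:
$\frac{1}{\left(4 \left(-15\right) + 4\right) + 247} = \frac{1}{\left(-60 + 4\right) + 247} = \frac{1}{-56 + 247} = \frac{1}{191}$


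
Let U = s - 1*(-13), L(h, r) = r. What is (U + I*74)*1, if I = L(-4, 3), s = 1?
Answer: 236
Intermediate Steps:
I = 3
U = 14 (U = 1 - 1*(-13) = 1 + 13 = 14)
(U + I*74)*1 = (14 + 3*74)*1 = (14 + 222)*1 = 236*1 = 236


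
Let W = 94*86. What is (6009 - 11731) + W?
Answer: 2362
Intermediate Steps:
W = 8084
(6009 - 11731) + W = (6009 - 11731) + 8084 = -5722 + 8084 = 2362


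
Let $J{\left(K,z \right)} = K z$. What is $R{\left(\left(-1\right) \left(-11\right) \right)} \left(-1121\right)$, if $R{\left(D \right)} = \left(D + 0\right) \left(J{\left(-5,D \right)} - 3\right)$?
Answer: $715198$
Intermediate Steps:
$R{\left(D \right)} = D \left(-3 - 5 D\right)$ ($R{\left(D \right)} = \left(D + 0\right) \left(- 5 D - 3\right) = D \left(-3 - 5 D\right)$)
$R{\left(\left(-1\right) \left(-11\right) \right)} \left(-1121\right) = - \left(-1\right) \left(-11\right) \left(3 + 5 \left(\left(-1\right) \left(-11\right)\right)\right) \left(-1121\right) = \left(-1\right) 11 \left(3 + 5 \cdot 11\right) \left(-1121\right) = \left(-1\right) 11 \left(3 + 55\right) \left(-1121\right) = \left(-1\right) 11 \cdot 58 \left(-1121\right) = \left(-638\right) \left(-1121\right) = 715198$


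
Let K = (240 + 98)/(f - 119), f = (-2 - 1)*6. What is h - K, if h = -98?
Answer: -13088/137 ≈ -95.533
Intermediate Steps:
f = -18 (f = -3*6 = -18)
K = -338/137 (K = (240 + 98)/(-18 - 119) = 338/(-137) = 338*(-1/137) = -338/137 ≈ -2.4672)
h - K = -98 - 1*(-338/137) = -98 + 338/137 = -13088/137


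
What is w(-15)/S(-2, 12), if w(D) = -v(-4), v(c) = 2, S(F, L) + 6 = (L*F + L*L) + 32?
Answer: -1/73 ≈ -0.013699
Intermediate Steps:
S(F, L) = 26 + L**2 + F*L (S(F, L) = -6 + ((L*F + L*L) + 32) = -6 + ((F*L + L**2) + 32) = -6 + ((L**2 + F*L) + 32) = -6 + (32 + L**2 + F*L) = 26 + L**2 + F*L)
w(D) = -2 (w(D) = -1*2 = -2)
w(-15)/S(-2, 12) = -2/(26 + 12**2 - 2*12) = -2/(26 + 144 - 24) = -2/146 = -2*1/146 = -1/73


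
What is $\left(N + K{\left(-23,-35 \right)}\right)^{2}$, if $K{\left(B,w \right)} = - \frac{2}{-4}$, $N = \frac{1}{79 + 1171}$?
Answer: $\frac{97969}{390625} \approx 0.2508$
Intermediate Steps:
$N = \frac{1}{1250} \approx 0.0008$
$K{\left(B,w \right)} = \frac{1}{2}$ ($K{\left(B,w \right)} = \left(-2\right) \left(- \frac{1}{4}\right) = \frac{1}{2}$)
$\left(N + K{\left(-23,-35 \right)}\right)^{2} = \left(\frac{1}{1250} + \frac{1}{2}\right)^{2} = \left(\frac{313}{625}\right)^{2} = \frac{97969}{390625}$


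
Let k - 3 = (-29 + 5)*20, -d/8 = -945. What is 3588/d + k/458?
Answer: -40892/72135 ≈ -0.56688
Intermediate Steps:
d = 7560 (d = -8*(-945) = 7560)
k = -477 (k = 3 + (-29 + 5)*20 = 3 - 24*20 = 3 - 480 = -477)
3588/d + k/458 = 3588/7560 - 477/458 = 3588*(1/7560) - 477*1/458 = 299/630 - 477/458 = -40892/72135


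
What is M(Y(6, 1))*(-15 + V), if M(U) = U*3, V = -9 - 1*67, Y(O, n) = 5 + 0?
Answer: -1365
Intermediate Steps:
Y(O, n) = 5
V = -76 (V = -9 - 67 = -76)
M(U) = 3*U
M(Y(6, 1))*(-15 + V) = (3*5)*(-15 - 76) = 15*(-91) = -1365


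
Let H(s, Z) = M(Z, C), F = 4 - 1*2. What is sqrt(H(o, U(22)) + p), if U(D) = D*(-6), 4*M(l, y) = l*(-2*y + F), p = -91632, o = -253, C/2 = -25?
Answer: I*sqrt(94998) ≈ 308.22*I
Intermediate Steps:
C = -50 (C = 2*(-25) = -50)
F = 2 (F = 4 - 2 = 2)
M(l, y) = l*(2 - 2*y)/4 (M(l, y) = (l*(-2*y + 2))/4 = (l*(2 - 2*y))/4 = l*(2 - 2*y)/4)
U(D) = -6*D
H(s, Z) = 51*Z/2 (H(s, Z) = Z*(1 - 1*(-50))/2 = Z*(1 + 50)/2 = (1/2)*Z*51 = 51*Z/2)
sqrt(H(o, U(22)) + p) = sqrt(51*(-6*22)/2 - 91632) = sqrt((51/2)*(-132) - 91632) = sqrt(-3366 - 91632) = sqrt(-94998) = I*sqrt(94998)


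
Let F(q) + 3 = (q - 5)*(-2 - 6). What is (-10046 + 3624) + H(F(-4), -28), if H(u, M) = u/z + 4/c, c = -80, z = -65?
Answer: -1670009/260 ≈ -6423.1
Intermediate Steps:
F(q) = 37 - 8*q (F(q) = -3 + (q - 5)*(-2 - 6) = -3 + (-5 + q)*(-8) = -3 + (40 - 8*q) = 37 - 8*q)
H(u, M) = -1/20 - u/65 (H(u, M) = u/(-65) + 4/(-80) = u*(-1/65) + 4*(-1/80) = -u/65 - 1/20 = -1/20 - u/65)
(-10046 + 3624) + H(F(-4), -28) = (-10046 + 3624) + (-1/20 - (37 - 8*(-4))/65) = -6422 + (-1/20 - (37 + 32)/65) = -6422 + (-1/20 - 1/65*69) = -6422 + (-1/20 - 69/65) = -6422 - 289/260 = -1670009/260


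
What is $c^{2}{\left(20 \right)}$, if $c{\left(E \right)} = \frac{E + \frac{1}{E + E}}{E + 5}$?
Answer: $\frac{641601}{1000000} \approx 0.6416$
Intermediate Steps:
$c{\left(E \right)} = \frac{E + \frac{1}{2 E}}{5 + E}$
$c^{2}{\left(20 \right)} = \left(\frac{\frac{1}{2} + 20^{2}}{20 \left(5 + 20\right)}\right)^{2} = \left(\frac{\frac{1}{2} + 400}{20 \cdot 25}\right)^{2} = \left(\frac{1}{20} \cdot \frac{1}{25} \cdot \frac{801}{2}\right)^{2} = \left(\frac{801}{1000}\right)^{2} = \frac{641601}{1000000}$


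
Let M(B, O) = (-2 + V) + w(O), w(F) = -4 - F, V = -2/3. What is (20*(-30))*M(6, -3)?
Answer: 2200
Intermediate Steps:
V = -⅔ (V = -2*⅓ = -⅔ ≈ -0.66667)
M(B, O) = -20/3 - O (M(B, O) = (-2 - ⅔) + (-4 - O) = -8/3 + (-4 - O) = -20/3 - O)
(20*(-30))*M(6, -3) = (20*(-30))*(-20/3 - 1*(-3)) = -600*(-20/3 + 3) = -600*(-11/3) = 2200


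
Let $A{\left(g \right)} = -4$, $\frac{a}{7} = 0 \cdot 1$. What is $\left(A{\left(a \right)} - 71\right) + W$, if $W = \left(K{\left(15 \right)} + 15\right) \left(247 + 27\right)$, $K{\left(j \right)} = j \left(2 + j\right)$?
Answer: $73905$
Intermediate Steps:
$a = 0$ ($a = 7 \cdot 0 \cdot 1 = 7 \cdot 0 = 0$)
$W = 73980$ ($W = \left(15 \left(2 + 15\right) + 15\right) \left(247 + 27\right) = \left(15 \cdot 17 + 15\right) 274 = \left(255 + 15\right) 274 = 270 \cdot 274 = 73980$)
$\left(A{\left(a \right)} - 71\right) + W = \left(-4 - 71\right) + 73980 = -75 + 73980 = 73905$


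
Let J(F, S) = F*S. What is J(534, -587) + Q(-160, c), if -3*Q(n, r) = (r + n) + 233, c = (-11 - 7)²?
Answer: -940771/3 ≈ -3.1359e+5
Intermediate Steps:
c = 324 (c = (-18)² = 324)
Q(n, r) = -233/3 - n/3 - r/3 (Q(n, r) = -((r + n) + 233)/3 = -((n + r) + 233)/3 = -(233 + n + r)/3 = -233/3 - n/3 - r/3)
J(534, -587) + Q(-160, c) = 534*(-587) + (-233/3 - ⅓*(-160) - ⅓*324) = -313458 + (-233/3 + 160/3 - 108) = -313458 - 397/3 = -940771/3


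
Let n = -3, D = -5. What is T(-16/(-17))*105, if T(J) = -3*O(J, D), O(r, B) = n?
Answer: 945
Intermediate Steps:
O(r, B) = -3
T(J) = 9 (T(J) = -3*(-3) = 9)
T(-16/(-17))*105 = 9*105 = 945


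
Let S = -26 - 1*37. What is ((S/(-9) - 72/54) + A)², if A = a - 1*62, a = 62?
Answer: 289/9 ≈ 32.111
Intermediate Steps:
S = -63 (S = -26 - 37 = -63)
A = 0 (A = 62 - 1*62 = 62 - 62 = 0)
((S/(-9) - 72/54) + A)² = ((-63/(-9) - 72/54) + 0)² = ((-63*(-⅑) - 72*1/54) + 0)² = ((7 - 4/3) + 0)² = (17/3 + 0)² = (17/3)² = 289/9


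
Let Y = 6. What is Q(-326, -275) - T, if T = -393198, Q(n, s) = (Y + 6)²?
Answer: 393342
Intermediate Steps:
Q(n, s) = 144 (Q(n, s) = (6 + 6)² = 12² = 144)
Q(-326, -275) - T = 144 - 1*(-393198) = 144 + 393198 = 393342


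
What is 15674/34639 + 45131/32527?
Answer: 188465537/102427523 ≈ 1.8400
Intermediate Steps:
15674/34639 + 45131/32527 = 188465537/102427523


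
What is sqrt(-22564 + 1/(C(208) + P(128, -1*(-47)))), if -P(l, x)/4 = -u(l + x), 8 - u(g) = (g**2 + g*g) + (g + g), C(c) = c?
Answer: I*sqrt(85453739997785)/61540 ≈ 150.21*I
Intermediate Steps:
u(g) = 8 - 2*g - 2*g**2 (u(g) = 8 - ((g**2 + g*g) + (g + g)) = 8 - ((g**2 + g**2) + 2*g) = 8 - (2*g**2 + 2*g) = 8 - (2*g + 2*g**2) = 8 + (-2*g - 2*g**2) = 8 - 2*g - 2*g**2)
P(l, x) = 32 - 8*l - 8*x - 8*(l + x)**2 (P(l, x) = -(-4)*(8 - 2*(l + x) - 2*(l + x)**2) = -(-4)*(8 + (-2*l - 2*x) - 2*(l + x)**2) = -(-4)*(8 - 2*l - 2*x - 2*(l + x)**2) = -4*(-8 + 2*l + 2*x + 2*(l + x)**2) = 32 - 8*l - 8*x - 8*(l + x)**2)
sqrt(-22564 + 1/(C(208) + P(128, -1*(-47)))) = sqrt(-22564 + 1/(208 + (32 - 8*128 - (-8)*(-47) - 8*(128 - 1*(-47))**2))) = sqrt(-22564 + 1/(208 + (32 - 1024 - 8*47 - 8*(128 + 47)**2))) = sqrt(-22564 + 1/(208 + (32 - 1024 - 376 - 8*175**2))) = sqrt(-22564 + 1/(208 + (32 - 1024 - 376 - 8*30625))) = sqrt(-22564 + 1/(208 + (32 - 1024 - 376 - 245000))) = sqrt(-22564 + 1/(208 - 246368)) = sqrt(-22564 + 1/(-246160)) = sqrt(-22564 - 1/246160) = sqrt(-5554354241/246160) = I*sqrt(85453739997785)/61540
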